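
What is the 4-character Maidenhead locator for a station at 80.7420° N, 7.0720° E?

JR30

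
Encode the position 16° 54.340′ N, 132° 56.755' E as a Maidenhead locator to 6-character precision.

Add 180° to longitude and 90° to latitude: 312.9459, 106.9057.
Field: 312.9459/20 → 15 → P, 106.9057/10 → 10 → K; chars PK.
Square: 12.9459/2 → 6, 6.9057/1 → 6; chars 66.
Subsquare: 0.9459/0.0833333 → 11 → l, 0.9057/0.0416667 → 21 → v; chars lv.

PK66lv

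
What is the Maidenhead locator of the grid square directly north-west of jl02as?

IL92xt

Longitude subsquare a = 0; −1 → -1, wraps to 23 = x, carry into square.
Longitude square 0; −1 → -1, wraps to 9, carry into field.
Longitude field J = 9; −1 → 8 = I.
Latitude subsquare s = 18; +1 → 19 = t.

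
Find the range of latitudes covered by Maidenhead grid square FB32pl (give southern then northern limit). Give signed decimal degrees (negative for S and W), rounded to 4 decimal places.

-77.5417, -77.5000

Field F=5, B=1: +5·20° lon, +1·10° lat → SW at lon -80°, lat -80°.
Square 3, 2: +3·2° lon, +2·1° lat → SW at lon -74°, lat -78°.
Subsquare p=15, l=11: +15·0.0833333° lon, +11·0.0416667° lat → SW at lon -72.75°, lat -77.5417°.
Cell spans 0.0833333° lon × 0.0416667° lat.
south -77.5417, north -77.5000.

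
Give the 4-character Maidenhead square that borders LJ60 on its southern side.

LI69

Latitude square 0; −1 → -1, wraps to 9, carry into field.
Latitude field J = 9; −1 → 8 = I.
The longitude characters are unchanged.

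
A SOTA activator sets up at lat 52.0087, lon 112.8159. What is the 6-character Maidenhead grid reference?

OO62ja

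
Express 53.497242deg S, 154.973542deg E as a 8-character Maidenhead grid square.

QD76lm60

Offset from 180°W / 90°S: lon 334.97354°, lat 36.50276°.
Field: 334.97354/20 → 16 → Q, 36.50276/10 → 3 → D; chars QD.
Square: 14.97354/2 → 7, 6.50276/1 → 6; chars 76.
Subsquare: 0.97354/0.0833333 → 11 → l, 0.50276/0.0416667 → 12 → m; chars lm.
Extended square: 0.05688/0.00833333 → 6, 0.00276/0.00416667 → 0; chars 60.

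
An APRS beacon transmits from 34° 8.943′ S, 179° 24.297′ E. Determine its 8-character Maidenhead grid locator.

Shift to the Maidenhead origin (180°W, 90°S): lon 359.40495, lat 55.85095.
Field: lon ⌊359.40495/20⌋ = 17 → R; lat ⌊55.85095/10⌋ = 5 → F.
Square: lon ⌊19.40495/2⌋ = 9; lat ⌊5.85095/1⌋ = 5.
Subsquare: lon ⌊1.40495/0.0833333⌋ = 16 → q; lat ⌊0.85095/0.0416667⌋ = 20 → u.
Extended square: lon ⌊0.07162/0.00833333⌋ = 8; lat ⌊0.01762/0.00416667⌋ = 4.

RF95qu84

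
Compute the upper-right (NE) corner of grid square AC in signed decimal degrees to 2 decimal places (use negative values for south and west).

-60.00, -160.00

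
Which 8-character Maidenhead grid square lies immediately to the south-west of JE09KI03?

JE09ji92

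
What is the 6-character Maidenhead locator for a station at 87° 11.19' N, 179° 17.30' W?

Offset from 180°W / 90°S: lon 0.7117°, lat 177.1865°.
Field: 0.7117/20 → 0 → A, 177.1865/10 → 17 → R; chars AR.
Square: 0.7117/2 → 0, 7.1865/1 → 7; chars 07.
Subsquare: 0.7117/0.0833333 → 8 → i, 0.1865/0.0416667 → 4 → e; chars ie.

AR07ie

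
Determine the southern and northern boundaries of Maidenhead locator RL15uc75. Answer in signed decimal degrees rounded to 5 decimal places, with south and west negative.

Field R=17, L=11: +17·20° lon, +11·10° lat → SW at lon 160°, lat 20°.
Square 1, 5: +1·2° lon, +5·1° lat → SW at lon 162°, lat 25°.
Subsquare u=20, c=2: +20·0.0833333° lon, +2·0.0416667° lat → SW at lon 163.667°, lat 25.0833°.
Extended square 7, 5: +7·0.00833333° lon, +5·0.00416667° lat → SW at lon 163.725°, lat 25.1042°.
Cell spans 0.00833333° lon × 0.00416667° lat.
south 25.10417, north 25.10833.

25.10417, 25.10833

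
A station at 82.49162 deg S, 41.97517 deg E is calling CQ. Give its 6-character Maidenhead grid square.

LA07xm

Add 180° to longitude and 90° to latitude: 221.9752, 7.5084.
Field (20°×10°, letters A–R): 221.9752/20 → 11 → L, 7.5084/10 → 0 → A; chars LA.
Square (2°×1°, digits 0–9): 1.9752/2 → 0, 7.5084/1 → 7; chars 07.
Subsquare (5′×2.5′, letters a–x): 1.9752/0.0833333 → 23 → x, 0.5084/0.0416667 → 12 → m; chars xm.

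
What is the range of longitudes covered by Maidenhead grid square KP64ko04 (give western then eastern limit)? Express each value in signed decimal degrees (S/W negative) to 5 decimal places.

32.83333, 32.84167

Field K=10, P=15: +10·20° lon, +15·10° lat → SW at lon 20°, lat 60°.
Square 6, 4: +6·2° lon, +4·1° lat → SW at lon 32°, lat 64°.
Subsquare k=10, o=14: +10·0.0833333° lon, +14·0.0416667° lat → SW at lon 32.8333°, lat 64.5833°.
Extended square 0, 4: +0·0.00833333° lon, +4·0.00416667° lat → SW at lon 32.8333°, lat 64.6°.
Cell spans 0.00833333° lon × 0.00416667° lat.
west 32.83333, east 32.84167.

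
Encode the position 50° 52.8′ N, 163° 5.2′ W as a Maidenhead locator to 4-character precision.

AO80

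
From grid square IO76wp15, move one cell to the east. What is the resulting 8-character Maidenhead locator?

IO76wp25

Longitude extended square 1; +1 → 2.
The latitude characters are unchanged.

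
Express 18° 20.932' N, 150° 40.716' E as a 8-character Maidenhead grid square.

QK58ii13

Offset from 180°W / 90°S: lon 330.67860°, lat 108.34887°.
Field: 330.67860/20 → 16 → Q, 108.34887/10 → 10 → K; chars QK.
Square: 10.67860/2 → 5, 8.34887/1 → 8; chars 58.
Subsquare: 0.67860/0.0833333 → 8 → i, 0.34887/0.0416667 → 8 → i; chars ii.
Extended square: 0.01193/0.00833333 → 1, 0.01553/0.00416667 → 3; chars 13.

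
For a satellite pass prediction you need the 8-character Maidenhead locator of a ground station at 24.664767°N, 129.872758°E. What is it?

PL44wp49

Add 180° to longitude and 90° to latitude: 309.87276, 114.66477.
Field: 309.87276/20 → 15 → P, 114.66477/10 → 11 → L; chars PL.
Square: 9.87276/2 → 4, 4.66477/1 → 4; chars 44.
Subsquare: 1.87276/0.0833333 → 22 → w, 0.66477/0.0416667 → 15 → p; chars wp.
Extended square: 0.03942/0.00833333 → 4, 0.03977/0.00416667 → 9; chars 49.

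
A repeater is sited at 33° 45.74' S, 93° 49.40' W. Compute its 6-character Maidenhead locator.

Add 180° to longitude and 90° to latitude: 86.1767, 56.2377.
Field: 86.1767/20 → 4 → E, 56.2377/10 → 5 → F; chars EF.
Square: 6.1767/2 → 3, 6.2377/1 → 6; chars 36.
Subsquare: 0.1767/0.0833333 → 2 → c, 0.2377/0.0416667 → 5 → f; chars cf.

EF36cf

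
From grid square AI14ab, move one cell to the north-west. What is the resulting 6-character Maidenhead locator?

Longitude subsquare a = 0; −1 → -1, wraps to 23 = x, carry into square.
Longitude square 1; −1 → 0.
Latitude subsquare b = 1; +1 → 2 = c.

AI04xc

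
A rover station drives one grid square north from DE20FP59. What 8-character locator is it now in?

Latitude extended square 9; +1 → 10, wraps to 0, carry into subsquare.
Latitude subsquare p = 15; +1 → 16 = q.
The longitude characters are unchanged.

DE20fq50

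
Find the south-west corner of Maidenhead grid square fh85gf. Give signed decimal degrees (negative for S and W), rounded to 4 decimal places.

Field F=5, H=7: +5·20° lon, +7·10° lat → SW at lon -80°, lat -20°.
Square 8, 5: +8·2° lon, +5·1° lat → SW at lon -64°, lat -15°.
Subsquare g=6, f=5: +6·0.0833333° lon, +5·0.0416667° lat → SW at lon -63.5°, lat -14.7917°.
latitude -14.7917, longitude -63.5000.

-14.7917, -63.5000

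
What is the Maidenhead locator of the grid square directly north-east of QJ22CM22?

QJ22cm33

Longitude extended square 2; +1 → 3.
Latitude extended square 2; +1 → 3.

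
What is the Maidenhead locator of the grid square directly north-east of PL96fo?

Longitude subsquare f = 5; +1 → 6 = g.
Latitude subsquare o = 14; +1 → 15 = p.

PL96gp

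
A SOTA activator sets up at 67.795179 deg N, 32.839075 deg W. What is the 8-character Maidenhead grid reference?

HP37nt90

Add 180° to longitude and 90° to latitude: 147.16092, 157.79518.
Field (20°×10°, letters A–R): lon ⌊147.16092/20⌋ = 7 → H; lat ⌊157.79518/10⌋ = 15 → P.
Square (2°×1°, digits 0–9): lon ⌊7.16092/2⌋ = 3; lat ⌊7.79518/1⌋ = 7.
Subsquare (5′×2.5′, letters a–x): lon ⌊1.16092/0.0833333⌋ = 13 → n; lat ⌊0.79518/0.0416667⌋ = 19 → t.
Extended square (30″×15″, digits 0–9): lon ⌊0.07759/0.00833333⌋ = 9; lat ⌊0.00351/0.00416667⌋ = 0.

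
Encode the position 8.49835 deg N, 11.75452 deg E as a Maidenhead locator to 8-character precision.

JJ58vl09

Shift to the Maidenhead origin (180°W, 90°S): lon 191.75452, lat 98.49835.
Field: 191.75452/20 → 9 → J, 98.49835/10 → 9 → J; chars JJ.
Square: 11.75452/2 → 5, 8.49835/1 → 8; chars 58.
Subsquare: 1.75452/0.0833333 → 21 → v, 0.49835/0.0416667 → 11 → l; chars vl.
Extended square: 0.00452/0.00833333 → 0, 0.04002/0.00416667 → 9; chars 09.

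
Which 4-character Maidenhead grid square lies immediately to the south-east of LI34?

LI43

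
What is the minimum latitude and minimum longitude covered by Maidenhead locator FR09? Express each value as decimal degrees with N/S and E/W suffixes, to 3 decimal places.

89.000° N, 80.000° W

Field F=5, R=17: +5·20° lon, +17·10° lat → SW at lon -80°, lat 80°.
Square 0, 9: +0·2° lon, +9·1° lat → SW at lon -80°, lat 89°.
latitude 89.000° N, longitude 80.000° W.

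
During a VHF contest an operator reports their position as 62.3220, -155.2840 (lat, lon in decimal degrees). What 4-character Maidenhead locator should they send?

Offset from 180°W / 90°S: lon 24.72°, lat 152.32°.
Field (20°×10°, letters A–R): 24.72/20 → 1 → B, 152.32/10 → 15 → P; chars BP.
Square (2°×1°, digits 0–9): 4.72/2 → 2, 2.32/1 → 2; chars 22.

BP22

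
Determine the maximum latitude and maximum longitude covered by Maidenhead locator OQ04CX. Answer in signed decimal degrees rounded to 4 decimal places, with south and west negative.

Field O=14, Q=16: +14·20° lon, +16·10° lat → SW at lon 100°, lat 70°.
Square 0, 4: +0·2° lon, +4·1° lat → SW at lon 100°, lat 74°.
Subsquare c=2, x=23: +2·0.0833333° lon, +23·0.0416667° lat → SW at lon 100.167°, lat 74.9583°.
Cell spans 0.0833333° lon × 0.0416667° lat. NE corner is SW corner plus one full cell.
latitude 75.0000, longitude 100.2500.

75.0000, 100.2500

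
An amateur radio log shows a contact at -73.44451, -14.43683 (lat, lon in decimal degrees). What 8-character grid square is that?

IB26sn73

Shift to the Maidenhead origin (180°W, 90°S): lon 165.56317, lat 16.55549.
Field: 165.56317/20 → 8 → I, 16.55549/10 → 1 → B; chars IB.
Square: 5.56317/2 → 2, 6.55549/1 → 6; chars 26.
Subsquare: 1.56317/0.0833333 → 18 → s, 0.55549/0.0416667 → 13 → n; chars sn.
Extended square: 0.06317/0.00833333 → 7, 0.01382/0.00416667 → 3; chars 73.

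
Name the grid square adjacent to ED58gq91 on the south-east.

Longitude extended square 9; +1 → 10, wraps to 0, carry into subsquare.
Longitude subsquare g = 6; +1 → 7 = h.
Latitude extended square 1; −1 → 0.

ED58hq00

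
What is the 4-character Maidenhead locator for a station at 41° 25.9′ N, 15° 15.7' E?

JN71

Add 180° to longitude and 90° to latitude: 195.26, 131.43.
Field: 195.26/20 → 9 → J, 131.43/10 → 13 → N; chars JN.
Square: 15.26/2 → 7, 1.43/1 → 1; chars 71.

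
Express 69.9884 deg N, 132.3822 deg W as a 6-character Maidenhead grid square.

Offset from 180°W / 90°S: lon 47.6178°, lat 159.9884°.
Field (20°×10°, letters A–R): 47.6178/20 → 2 → C, 159.9884/10 → 15 → P; chars CP.
Square (2°×1°, digits 0–9): 7.6178/2 → 3, 9.9884/1 → 9; chars 39.
Subsquare (5′×2.5′, letters a–x): 1.6178/0.0833333 → 19 → t, 0.9884/0.0416667 → 23 → x; chars tx.

CP39tx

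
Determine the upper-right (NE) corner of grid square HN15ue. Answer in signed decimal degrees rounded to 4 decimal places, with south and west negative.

45.2083, -36.2500

Field H=7, N=13: +7·20° lon, +13·10° lat → SW at lon -40°, lat 40°.
Square 1, 5: +1·2° lon, +5·1° lat → SW at lon -38°, lat 45°.
Subsquare u=20, e=4: +20·0.0833333° lon, +4·0.0416667° lat → SW at lon -36.3333°, lat 45.1667°.
Cell spans 0.0833333° lon × 0.0416667° lat. NE corner is SW corner plus one full cell.
latitude 45.2083, longitude -36.2500.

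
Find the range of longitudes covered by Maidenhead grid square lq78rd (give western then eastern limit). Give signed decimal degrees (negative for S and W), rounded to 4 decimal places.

Field L=11, Q=16: +11·20° lon, +16·10° lat → SW at lon 40°, lat 70°.
Square 7, 8: +7·2° lon, +8·1° lat → SW at lon 54°, lat 78°.
Subsquare r=17, d=3: +17·0.0833333° lon, +3·0.0416667° lat → SW at lon 55.4167°, lat 78.125°.
Cell spans 0.0833333° lon × 0.0416667° lat.
west 55.4167, east 55.5000.

55.4167, 55.5000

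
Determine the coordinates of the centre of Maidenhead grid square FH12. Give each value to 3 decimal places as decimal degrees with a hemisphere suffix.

17.500° S, 77.000° W

Field F=5, H=7: +5·20° lon, +7·10° lat → SW at lon -80°, lat -20°.
Square 1, 2: +1·2° lon, +2·1° lat → SW at lon -78°, lat -18°.
Cell spans 2° lon × 1° lat. Centre is SW corner plus half of each.
latitude 17.500° S, longitude 77.000° W.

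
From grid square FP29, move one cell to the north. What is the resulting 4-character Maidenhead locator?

FQ20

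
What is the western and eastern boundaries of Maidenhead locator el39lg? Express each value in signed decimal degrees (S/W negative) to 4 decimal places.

Field E=4, L=11: +4·20° lon, +11·10° lat → SW at lon -100°, lat 20°.
Square 3, 9: +3·2° lon, +9·1° lat → SW at lon -94°, lat 29°.
Subsquare l=11, g=6: +11·0.0833333° lon, +6·0.0416667° lat → SW at lon -93.0833°, lat 29.25°.
Cell spans 0.0833333° lon × 0.0416667° lat.
west -93.0833, east -93.0000.

-93.0833, -93.0000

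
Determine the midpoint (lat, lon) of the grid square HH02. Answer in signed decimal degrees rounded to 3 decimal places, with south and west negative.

-17.500, -39.000

Field H=7, H=7: +7·20° lon, +7·10° lat → SW at lon -40°, lat -20°.
Square 0, 2: +0·2° lon, +2·1° lat → SW at lon -40°, lat -18°.
Cell spans 2° lon × 1° lat. Centre is SW corner plus half of each.
latitude -17.500, longitude -39.000.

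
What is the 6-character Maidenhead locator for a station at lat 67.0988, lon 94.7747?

Add 180° to longitude and 90° to latitude: 274.7747, 157.0988.
Field: 274.7747/20 → 13 → N, 157.0988/10 → 15 → P; chars NP.
Square: 14.7747/2 → 7, 7.0988/1 → 7; chars 77.
Subsquare: 0.7747/0.0833333 → 9 → j, 0.0988/0.0416667 → 2 → c; chars jc.

NP77jc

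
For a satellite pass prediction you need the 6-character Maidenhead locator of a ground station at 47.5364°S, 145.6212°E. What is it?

QE22tl

Add 180° to longitude and 90° to latitude: 325.6212, 42.4636.
Field (20°×10°, letters A–R): 325.6212/20 → 16 → Q, 42.4636/10 → 4 → E; chars QE.
Square (2°×1°, digits 0–9): 5.6212/2 → 2, 2.4636/1 → 2; chars 22.
Subsquare (5′×2.5′, letters a–x): 1.6212/0.0833333 → 19 → t, 0.4636/0.0416667 → 11 → l; chars tl.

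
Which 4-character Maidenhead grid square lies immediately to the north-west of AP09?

Longitude square 0; −1 → -1, wraps to 9, carry into field.
Longitude field A = 0; −1 → -1, wraps to 17 = R, wrapping around the antimeridian.
Latitude square 9; +1 → 10, wraps to 0, carry into field.
Latitude field P = 15; +1 → 16 = Q.

RQ90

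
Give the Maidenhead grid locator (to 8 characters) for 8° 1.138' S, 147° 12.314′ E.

QI31ox45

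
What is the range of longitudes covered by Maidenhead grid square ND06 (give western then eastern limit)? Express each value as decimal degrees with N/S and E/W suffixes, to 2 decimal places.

80.00° E, 82.00° E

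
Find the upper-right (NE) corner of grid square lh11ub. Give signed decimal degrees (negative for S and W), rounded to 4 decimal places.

-18.9167, 43.7500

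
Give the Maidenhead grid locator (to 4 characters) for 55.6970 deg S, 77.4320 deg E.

Shift to the Maidenhead origin (180°W, 90°S): lon 257.43, lat 34.30.
Field: 257.43/20 → 12 → M, 34.30/10 → 3 → D; chars MD.
Square: 17.43/2 → 8, 4.30/1 → 4; chars 84.

MD84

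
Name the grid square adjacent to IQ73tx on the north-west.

IQ74sa

Longitude subsquare t = 19; −1 → 18 = s.
Latitude subsquare x = 23; +1 → 24, wraps to 0 = a, carry into square.
Latitude square 3; +1 → 4.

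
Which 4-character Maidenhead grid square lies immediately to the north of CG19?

CH10

Latitude square 9; +1 → 10, wraps to 0, carry into field.
Latitude field G = 6; +1 → 7 = H.
The longitude characters are unchanged.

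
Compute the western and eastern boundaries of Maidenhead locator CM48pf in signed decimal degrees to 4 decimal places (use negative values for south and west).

-130.7500, -130.6667

Field C=2, M=12: +2·20° lon, +12·10° lat → SW at lon -140°, lat 30°.
Square 4, 8: +4·2° lon, +8·1° lat → SW at lon -132°, lat 38°.
Subsquare p=15, f=5: +15·0.0833333° lon, +5·0.0416667° lat → SW at lon -130.75°, lat 38.2083°.
Cell spans 0.0833333° lon × 0.0416667° lat.
west -130.7500, east -130.6667.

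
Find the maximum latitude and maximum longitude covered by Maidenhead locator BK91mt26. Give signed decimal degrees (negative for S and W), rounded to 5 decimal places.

11.82083, -140.97500

Field B=1, K=10: +1·20° lon, +10·10° lat → SW at lon -160°, lat 10°.
Square 9, 1: +9·2° lon, +1·1° lat → SW at lon -142°, lat 11°.
Subsquare m=12, t=19: +12·0.0833333° lon, +19·0.0416667° lat → SW at lon -141°, lat 11.7917°.
Extended square 2, 6: +2·0.00833333° lon, +6·0.00416667° lat → SW at lon -140.983°, lat 11.8167°.
Cell spans 0.00833333° lon × 0.00416667° lat. NE corner is SW corner plus one full cell.
latitude 11.82083, longitude -140.97500.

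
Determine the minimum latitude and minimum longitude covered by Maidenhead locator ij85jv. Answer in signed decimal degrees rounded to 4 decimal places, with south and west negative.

Field I=8, J=9: +8·20° lon, +9·10° lat → SW at lon -20°, lat 0°.
Square 8, 5: +8·2° lon, +5·1° lat → SW at lon -4°, lat 5°.
Subsquare j=9, v=21: +9·0.0833333° lon, +21·0.0416667° lat → SW at lon -3.25°, lat 5.875°.
latitude 5.8750, longitude -3.2500.

5.8750, -3.2500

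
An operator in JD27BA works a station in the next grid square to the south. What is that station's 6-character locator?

JD26bx

Latitude subsquare a = 0; −1 → -1, wraps to 23 = x, carry into square.
Latitude square 7; −1 → 6.
The longitude characters are unchanged.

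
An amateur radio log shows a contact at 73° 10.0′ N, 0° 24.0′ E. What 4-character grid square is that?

JQ03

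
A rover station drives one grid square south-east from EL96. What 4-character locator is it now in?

Longitude square 9; +1 → 10, wraps to 0, carry into field.
Longitude field E = 4; +1 → 5 = F.
Latitude square 6; −1 → 5.

FL05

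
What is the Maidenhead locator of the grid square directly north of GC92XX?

GC93xa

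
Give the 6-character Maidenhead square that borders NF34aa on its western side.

NF24xa

Longitude subsquare a = 0; −1 → -1, wraps to 23 = x, carry into square.
Longitude square 3; −1 → 2.
The latitude characters are unchanged.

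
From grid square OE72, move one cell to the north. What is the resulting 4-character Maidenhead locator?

Latitude square 2; +1 → 3.
The longitude characters are unchanged.

OE73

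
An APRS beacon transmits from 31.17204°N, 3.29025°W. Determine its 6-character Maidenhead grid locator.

Offset from 180°W / 90°S: lon 176.7098°, lat 121.1720°.
Field: 176.7098/20 → 8 → I, 121.1720/10 → 12 → M; chars IM.
Square: 16.7098/2 → 8, 1.1720/1 → 1; chars 81.
Subsquare: 0.7098/0.0833333 → 8 → i, 0.1720/0.0416667 → 4 → e; chars ie.

IM81ie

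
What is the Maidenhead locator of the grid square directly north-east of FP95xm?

GP05an

Longitude subsquare x = 23; +1 → 24, wraps to 0 = a, carry into square.
Longitude square 9; +1 → 10, wraps to 0, carry into field.
Longitude field F = 5; +1 → 6 = G.
Latitude subsquare m = 12; +1 → 13 = n.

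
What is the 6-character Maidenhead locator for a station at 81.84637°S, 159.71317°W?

Add 180° to longitude and 90° to latitude: 20.2868, 8.1536.
Field (20°×10°, letters A–R): 20.2868/20 → 1 → B, 8.1536/10 → 0 → A; chars BA.
Square (2°×1°, digits 0–9): 0.2868/2 → 0, 8.1536/1 → 8; chars 08.
Subsquare (5′×2.5′, letters a–x): 0.2868/0.0833333 → 3 → d, 0.1536/0.0416667 → 3 → d; chars dd.

BA08dd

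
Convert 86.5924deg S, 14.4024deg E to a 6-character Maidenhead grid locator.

JA73ej

Shift to the Maidenhead origin (180°W, 90°S): lon 194.4024, lat 3.4076.
Field: lon ⌊194.4024/20⌋ = 9 → J; lat ⌊3.4076/10⌋ = 0 → A.
Square: lon ⌊14.4024/2⌋ = 7; lat ⌊3.4076/1⌋ = 3.
Subsquare: lon ⌊0.4024/0.0833333⌋ = 4 → e; lat ⌊0.4076/0.0416667⌋ = 9 → j.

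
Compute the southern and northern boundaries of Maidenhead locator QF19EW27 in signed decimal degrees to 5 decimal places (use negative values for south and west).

-30.05417, -30.05000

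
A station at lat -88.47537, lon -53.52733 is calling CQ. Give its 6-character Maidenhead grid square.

GA31fm

Add 180° to longitude and 90° to latitude: 126.4727, 1.5246.
Field: 126.4727/20 → 6 → G, 1.5246/10 → 0 → A; chars GA.
Square: 6.4727/2 → 3, 1.5246/1 → 1; chars 31.
Subsquare: 0.4727/0.0833333 → 5 → f, 0.5246/0.0416667 → 12 → m; chars fm.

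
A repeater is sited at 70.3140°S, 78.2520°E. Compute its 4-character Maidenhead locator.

MB99

Add 180° to longitude and 90° to latitude: 258.25, 19.69.
Field: 258.25/20 → 12 → M, 19.69/10 → 1 → B; chars MB.
Square: 18.25/2 → 9, 9.69/1 → 9; chars 99.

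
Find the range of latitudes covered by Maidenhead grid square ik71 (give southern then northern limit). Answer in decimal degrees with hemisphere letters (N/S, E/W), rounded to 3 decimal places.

Field I=8, K=10: +8·20° lon, +10·10° lat → SW at lon -20°, lat 10°.
Square 7, 1: +7·2° lon, +1·1° lat → SW at lon -6°, lat 11°.
Cell spans 2° lon × 1° lat.
south 11.000° N, north 12.000° N.

11.000° N, 12.000° N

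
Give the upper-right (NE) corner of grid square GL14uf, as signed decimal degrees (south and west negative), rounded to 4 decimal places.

24.2500, -56.2500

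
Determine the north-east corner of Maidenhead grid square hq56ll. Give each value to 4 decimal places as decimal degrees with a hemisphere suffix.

76.5000° N, 29.0000° W

Field H=7, Q=16: +7·20° lon, +16·10° lat → SW at lon -40°, lat 70°.
Square 5, 6: +5·2° lon, +6·1° lat → SW at lon -30°, lat 76°.
Subsquare l=11, l=11: +11·0.0833333° lon, +11·0.0416667° lat → SW at lon -29.0833°, lat 76.4583°.
Cell spans 0.0833333° lon × 0.0416667° lat. NE corner is SW corner plus one full cell.
latitude 76.5000° N, longitude 29.0000° W.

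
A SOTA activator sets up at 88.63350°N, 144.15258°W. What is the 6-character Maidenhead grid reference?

BR78wp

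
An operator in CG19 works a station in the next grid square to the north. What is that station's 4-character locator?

CH10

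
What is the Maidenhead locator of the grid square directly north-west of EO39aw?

EO29xx

Longitude subsquare a = 0; −1 → -1, wraps to 23 = x, carry into square.
Longitude square 3; −1 → 2.
Latitude subsquare w = 22; +1 → 23 = x.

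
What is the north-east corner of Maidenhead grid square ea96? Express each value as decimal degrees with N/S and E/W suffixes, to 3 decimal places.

83.000° S, 80.000° W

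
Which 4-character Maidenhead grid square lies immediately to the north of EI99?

EJ90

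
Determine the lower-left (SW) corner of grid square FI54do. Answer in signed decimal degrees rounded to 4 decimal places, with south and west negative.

-5.4167, -69.7500

Field F=5, I=8: +5·20° lon, +8·10° lat → SW at lon -80°, lat -10°.
Square 5, 4: +5·2° lon, +4·1° lat → SW at lon -70°, lat -6°.
Subsquare d=3, o=14: +3·0.0833333° lon, +14·0.0416667° lat → SW at lon -69.75°, lat -5.41667°.
latitude -5.4167, longitude -69.7500.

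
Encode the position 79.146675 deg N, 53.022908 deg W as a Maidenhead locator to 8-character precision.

Shift to the Maidenhead origin (180°W, 90°S): lon 126.97709, lat 169.14668.
Field: lon ⌊126.97709/20⌋ = 6 → G; lat ⌊169.14668/10⌋ = 16 → Q.
Square: lon ⌊6.97709/2⌋ = 3; lat ⌊9.14668/1⌋ = 9.
Subsquare: lon ⌊0.97709/0.0833333⌋ = 11 → l; lat ⌊0.14668/0.0416667⌋ = 3 → d.
Extended square: lon ⌊0.06043/0.00833333⌋ = 7; lat ⌊0.02168/0.00416667⌋ = 5.

GQ39ld75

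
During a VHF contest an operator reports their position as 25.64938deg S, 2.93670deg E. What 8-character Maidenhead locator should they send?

Offset from 180°W / 90°S: lon 182.93670°, lat 64.35062°.
Field: 182.93670/20 → 9 → J, 64.35062/10 → 6 → G; chars JG.
Square: 2.93670/2 → 1, 4.35062/1 → 4; chars 14.
Subsquare: 0.93670/0.0833333 → 11 → l, 0.35062/0.0416667 → 8 → i; chars li.
Extended square: 0.02003/0.00833333 → 2, 0.01729/0.00416667 → 4; chars 24.

JG14li24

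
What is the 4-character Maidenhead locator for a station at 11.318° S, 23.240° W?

Offset from 180°W / 90°S: lon 156.76°, lat 78.68°.
Field (20°×10°, letters A–R): lon ⌊156.76/20⌋ = 7 → H; lat ⌊78.68/10⌋ = 7 → H.
Square (2°×1°, digits 0–9): lon ⌊16.76/2⌋ = 8; lat ⌊8.68/1⌋ = 8.

HH88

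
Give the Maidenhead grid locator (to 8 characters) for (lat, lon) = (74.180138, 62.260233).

MQ14de13

Shift to the Maidenhead origin (180°W, 90°S): lon 242.26023, lat 164.18014.
Field: 242.26023/20 → 12 → M, 164.18014/10 → 16 → Q; chars MQ.
Square: 2.26023/2 → 1, 4.18014/1 → 4; chars 14.
Subsquare: 0.26023/0.0833333 → 3 → d, 0.18014/0.0416667 → 4 → e; chars de.
Extended square: 0.01023/0.00833333 → 1, 0.01347/0.00416667 → 3; chars 13.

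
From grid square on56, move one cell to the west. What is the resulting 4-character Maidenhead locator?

ON46

Longitude square 5; −1 → 4.
The latitude characters are unchanged.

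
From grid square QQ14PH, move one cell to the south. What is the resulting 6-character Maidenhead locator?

QQ14pg

Latitude subsquare h = 7; −1 → 6 = g.
The longitude characters are unchanged.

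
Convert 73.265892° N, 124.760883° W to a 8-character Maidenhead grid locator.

CQ73og83

Add 180° to longitude and 90° to latitude: 55.23912, 163.26589.
Field (20°×10°, letters A–R): 55.23912/20 → 2 → C, 163.26589/10 → 16 → Q; chars CQ.
Square (2°×1°, digits 0–9): 15.23912/2 → 7, 3.26589/1 → 3; chars 73.
Subsquare (5′×2.5′, letters a–x): 1.23912/0.0833333 → 14 → o, 0.26589/0.0416667 → 6 → g; chars og.
Extended square (30″×15″, digits 0–9): 0.07245/0.00833333 → 8, 0.01589/0.00416667 → 3; chars 83.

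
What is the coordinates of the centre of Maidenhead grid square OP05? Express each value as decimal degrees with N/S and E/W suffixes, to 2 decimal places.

Field O=14, P=15: +14·20° lon, +15·10° lat → SW at lon 100°, lat 60°.
Square 0, 5: +0·2° lon, +5·1° lat → SW at lon 100°, lat 65°.
Cell spans 2° lon × 1° lat. Centre is SW corner plus half of each.
latitude 65.50° N, longitude 101.00° E.

65.50° N, 101.00° E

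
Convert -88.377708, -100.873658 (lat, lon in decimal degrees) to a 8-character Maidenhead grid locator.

DA91no59

Add 180° to longitude and 90° to latitude: 79.12634, 1.62229.
Field (20°×10°, letters A–R): 79.12634/20 → 3 → D, 1.62229/10 → 0 → A; chars DA.
Square (2°×1°, digits 0–9): 19.12634/2 → 9, 1.62229/1 → 1; chars 91.
Subsquare (5′×2.5′, letters a–x): 1.12634/0.0833333 → 13 → n, 0.62229/0.0416667 → 14 → o; chars no.
Extended square (30″×15″, digits 0–9): 0.04301/0.00833333 → 5, 0.03896/0.00416667 → 9; chars 59.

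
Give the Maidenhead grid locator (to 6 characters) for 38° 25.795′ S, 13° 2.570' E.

JF61mn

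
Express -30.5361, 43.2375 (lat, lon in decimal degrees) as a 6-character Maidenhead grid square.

LF19ol

Offset from 180°W / 90°S: lon 223.2375°, lat 59.4639°.
Field: 223.2375/20 → 11 → L, 59.4639/10 → 5 → F; chars LF.
Square: 3.2375/2 → 1, 9.4639/1 → 9; chars 19.
Subsquare: 1.2375/0.0833333 → 14 → o, 0.4639/0.0416667 → 11 → l; chars ol.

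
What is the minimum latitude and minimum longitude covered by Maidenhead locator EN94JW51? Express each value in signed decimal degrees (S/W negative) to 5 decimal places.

Field E=4, N=13: +4·20° lon, +13·10° lat → SW at lon -100°, lat 40°.
Square 9, 4: +9·2° lon, +4·1° lat → SW at lon -82°, lat 44°.
Subsquare j=9, w=22: +9·0.0833333° lon, +22·0.0416667° lat → SW at lon -81.25°, lat 44.9167°.
Extended square 5, 1: +5·0.00833333° lon, +1·0.00416667° lat → SW at lon -81.2083°, lat 44.9208°.
latitude 44.92083, longitude -81.20833.

44.92083, -81.20833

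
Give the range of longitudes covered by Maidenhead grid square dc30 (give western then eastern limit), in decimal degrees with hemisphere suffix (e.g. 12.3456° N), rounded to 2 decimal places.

114.00° W, 112.00° W

Field D=3, C=2: +3·20° lon, +2·10° lat → SW at lon -120°, lat -70°.
Square 3, 0: +3·2° lon, +0·1° lat → SW at lon -114°, lat -70°.
Cell spans 2° lon × 1° lat.
west 114.00° W, east 112.00° W.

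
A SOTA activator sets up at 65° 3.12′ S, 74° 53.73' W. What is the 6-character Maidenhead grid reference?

Add 180° to longitude and 90° to latitude: 105.1045, 24.9480.
Field (20°×10°, letters A–R): 105.1045/20 → 5 → F, 24.9480/10 → 2 → C; chars FC.
Square (2°×1°, digits 0–9): 5.1045/2 → 2, 4.9480/1 → 4; chars 24.
Subsquare (5′×2.5′, letters a–x): 1.1045/0.0833333 → 13 → n, 0.9480/0.0416667 → 22 → w; chars nw.

FC24nw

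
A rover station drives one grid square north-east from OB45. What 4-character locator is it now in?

OB56

Longitude square 4; +1 → 5.
Latitude square 5; +1 → 6.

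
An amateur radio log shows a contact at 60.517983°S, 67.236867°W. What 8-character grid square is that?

Add 180° to longitude and 90° to latitude: 112.76313, 29.48202.
Field: 112.76313/20 → 5 → F, 29.48202/10 → 2 → C; chars FC.
Square: 12.76313/2 → 6, 9.48202/1 → 9; chars 69.
Subsquare: 0.76313/0.0833333 → 9 → j, 0.48202/0.0416667 → 11 → l; chars jl.
Extended square: 0.01313/0.00833333 → 1, 0.02368/0.00416667 → 5; chars 15.

FC69jl15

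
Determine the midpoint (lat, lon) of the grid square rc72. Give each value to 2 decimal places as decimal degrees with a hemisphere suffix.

67.50° S, 175.00° E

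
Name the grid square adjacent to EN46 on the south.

Latitude square 6; −1 → 5.
The longitude characters are unchanged.

EN45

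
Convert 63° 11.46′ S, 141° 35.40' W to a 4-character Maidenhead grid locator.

BC96

Add 180° to longitude and 90° to latitude: 38.41, 26.81.
Field: lon ⌊38.41/20⌋ = 1 → B; lat ⌊26.81/10⌋ = 2 → C.
Square: lon ⌊18.41/2⌋ = 9; lat ⌊6.81/1⌋ = 6.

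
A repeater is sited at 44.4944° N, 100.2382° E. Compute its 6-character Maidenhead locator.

Add 180° to longitude and 90° to latitude: 280.2382, 134.4944.
Field: lon ⌊280.2382/20⌋ = 14 → O; lat ⌊134.4944/10⌋ = 13 → N.
Square: lon ⌊0.2382/2⌋ = 0; lat ⌊4.4944/1⌋ = 4.
Subsquare: lon ⌊0.2382/0.0833333⌋ = 2 → c; lat ⌊0.4944/0.0416667⌋ = 11 → l.

ON04cl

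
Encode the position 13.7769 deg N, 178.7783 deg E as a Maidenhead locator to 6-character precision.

RK93js

Offset from 180°W / 90°S: lon 358.7783°, lat 103.7769°.
Field: lon ⌊358.7783/20⌋ = 17 → R; lat ⌊103.7769/10⌋ = 10 → K.
Square: lon ⌊18.7783/2⌋ = 9; lat ⌊3.7769/1⌋ = 3.
Subsquare: lon ⌊0.7783/0.0833333⌋ = 9 → j; lat ⌊0.7769/0.0416667⌋ = 18 → s.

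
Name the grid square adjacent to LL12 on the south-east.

LL21

Longitude square 1; +1 → 2.
Latitude square 2; −1 → 1.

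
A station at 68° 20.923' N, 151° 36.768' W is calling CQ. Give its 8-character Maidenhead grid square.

BP48ei63

Add 180° to longitude and 90° to latitude: 28.38720, 158.34872.
Field: lon ⌊28.38720/20⌋ = 1 → B; lat ⌊158.34872/10⌋ = 15 → P.
Square: lon ⌊8.38720/2⌋ = 4; lat ⌊8.34872/1⌋ = 8.
Subsquare: lon ⌊0.38720/0.0833333⌋ = 4 → e; lat ⌊0.34872/0.0416667⌋ = 8 → i.
Extended square: lon ⌊0.05387/0.00833333⌋ = 6; lat ⌊0.01538/0.00416667⌋ = 3.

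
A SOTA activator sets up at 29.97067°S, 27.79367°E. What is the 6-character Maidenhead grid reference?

KG30va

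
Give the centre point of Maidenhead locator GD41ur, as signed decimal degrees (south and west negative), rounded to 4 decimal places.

-58.2708, -50.2917

Field G=6, D=3: +6·20° lon, +3·10° lat → SW at lon -60°, lat -60°.
Square 4, 1: +4·2° lon, +1·1° lat → SW at lon -52°, lat -59°.
Subsquare u=20, r=17: +20·0.0833333° lon, +17·0.0416667° lat → SW at lon -50.3333°, lat -58.2917°.
Cell spans 0.0833333° lon × 0.0416667° lat. Centre is SW corner plus half of each.
latitude -58.2708, longitude -50.2917.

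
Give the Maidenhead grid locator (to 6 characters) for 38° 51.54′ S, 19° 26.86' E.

JF91rd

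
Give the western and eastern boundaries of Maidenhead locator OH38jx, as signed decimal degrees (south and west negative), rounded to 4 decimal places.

Field O=14, H=7: +14·20° lon, +7·10° lat → SW at lon 100°, lat -20°.
Square 3, 8: +3·2° lon, +8·1° lat → SW at lon 106°, lat -12°.
Subsquare j=9, x=23: +9·0.0833333° lon, +23·0.0416667° lat → SW at lon 106.75°, lat -11.0417°.
Cell spans 0.0833333° lon × 0.0416667° lat.
west 106.7500, east 106.8333.

106.7500, 106.8333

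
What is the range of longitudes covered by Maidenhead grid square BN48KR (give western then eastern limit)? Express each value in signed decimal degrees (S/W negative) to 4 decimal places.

-151.1667, -151.0833

Field B=1, N=13: +1·20° lon, +13·10° lat → SW at lon -160°, lat 40°.
Square 4, 8: +4·2° lon, +8·1° lat → SW at lon -152°, lat 48°.
Subsquare k=10, r=17: +10·0.0833333° lon, +17·0.0416667° lat → SW at lon -151.167°, lat 48.7083°.
Cell spans 0.0833333° lon × 0.0416667° lat.
west -151.1667, east -151.0833.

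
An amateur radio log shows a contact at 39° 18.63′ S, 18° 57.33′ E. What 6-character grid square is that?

JF90lq

Offset from 180°W / 90°S: lon 198.9555°, lat 50.6895°.
Field (20°×10°, letters A–R): lon ⌊198.9555/20⌋ = 9 → J; lat ⌊50.6895/10⌋ = 5 → F.
Square (2°×1°, digits 0–9): lon ⌊18.9555/2⌋ = 9; lat ⌊0.6895/1⌋ = 0.
Subsquare (5′×2.5′, letters a–x): lon ⌊0.9555/0.0833333⌋ = 11 → l; lat ⌊0.6895/0.0416667⌋ = 16 → q.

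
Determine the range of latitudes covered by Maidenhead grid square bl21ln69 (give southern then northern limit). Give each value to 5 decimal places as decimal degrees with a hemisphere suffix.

21.57917° N, 21.58333° N

Field B=1, L=11: +1·20° lon, +11·10° lat → SW at lon -160°, lat 20°.
Square 2, 1: +2·2° lon, +1·1° lat → SW at lon -156°, lat 21°.
Subsquare l=11, n=13: +11·0.0833333° lon, +13·0.0416667° lat → SW at lon -155.083°, lat 21.5417°.
Extended square 6, 9: +6·0.00833333° lon, +9·0.00416667° lat → SW at lon -155.033°, lat 21.5792°.
Cell spans 0.00833333° lon × 0.00416667° lat.
south 21.57917° N, north 21.58333° N.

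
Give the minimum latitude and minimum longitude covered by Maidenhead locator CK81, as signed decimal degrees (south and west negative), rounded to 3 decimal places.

Field C=2, K=10: +2·20° lon, +10·10° lat → SW at lon -140°, lat 10°.
Square 8, 1: +8·2° lon, +1·1° lat → SW at lon -124°, lat 11°.
latitude 11.000, longitude -124.000.

11.000, -124.000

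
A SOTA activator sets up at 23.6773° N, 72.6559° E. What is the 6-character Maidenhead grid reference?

ML63hq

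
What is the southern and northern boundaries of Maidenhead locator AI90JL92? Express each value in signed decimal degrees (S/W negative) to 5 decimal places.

Field A=0, I=8: +0·20° lon, +8·10° lat → SW at lon -180°, lat -10°.
Square 9, 0: +9·2° lon, +0·1° lat → SW at lon -162°, lat -10°.
Subsquare j=9, l=11: +9·0.0833333° lon, +11·0.0416667° lat → SW at lon -161.25°, lat -9.54167°.
Extended square 9, 2: +9·0.00833333° lon, +2·0.00416667° lat → SW at lon -161.175°, lat -9.53333°.
Cell spans 0.00833333° lon × 0.00416667° lat.
south -9.53333, north -9.52917.

-9.53333, -9.52917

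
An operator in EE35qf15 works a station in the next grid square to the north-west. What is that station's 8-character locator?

Longitude extended square 1; −1 → 0.
Latitude extended square 5; +1 → 6.

EE35qf06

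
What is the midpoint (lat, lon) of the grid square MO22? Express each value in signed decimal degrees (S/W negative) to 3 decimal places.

52.500, 65.000

Field M=12, O=14: +12·20° lon, +14·10° lat → SW at lon 60°, lat 50°.
Square 2, 2: +2·2° lon, +2·1° lat → SW at lon 64°, lat 52°.
Cell spans 2° lon × 1° lat. Centre is SW corner plus half of each.
latitude 52.500, longitude 65.000.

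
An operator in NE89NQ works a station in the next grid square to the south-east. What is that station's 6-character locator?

NE89op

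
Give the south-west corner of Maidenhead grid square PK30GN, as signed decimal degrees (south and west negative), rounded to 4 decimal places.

10.5417, 126.5000

Field P=15, K=10: +15·20° lon, +10·10° lat → SW at lon 120°, lat 10°.
Square 3, 0: +3·2° lon, +0·1° lat → SW at lon 126°, lat 10°.
Subsquare g=6, n=13: +6·0.0833333° lon, +13·0.0416667° lat → SW at lon 126.5°, lat 10.5417°.
latitude 10.5417, longitude 126.5000.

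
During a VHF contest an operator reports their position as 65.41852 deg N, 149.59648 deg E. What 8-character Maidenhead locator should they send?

QP45tk10

Add 180° to longitude and 90° to latitude: 329.59648, 155.41852.
Field: lon ⌊329.59648/20⌋ = 16 → Q; lat ⌊155.41852/10⌋ = 15 → P.
Square: lon ⌊9.59648/2⌋ = 4; lat ⌊5.41852/1⌋ = 5.
Subsquare: lon ⌊1.59648/0.0833333⌋ = 19 → t; lat ⌊0.41852/0.0416667⌋ = 10 → k.
Extended square: lon ⌊0.01315/0.00833333⌋ = 1; lat ⌊0.00185/0.00416667⌋ = 0.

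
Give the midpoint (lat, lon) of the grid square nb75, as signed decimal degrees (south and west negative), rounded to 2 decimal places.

-74.50, 95.00

Field N=13, B=1: +13·20° lon, +1·10° lat → SW at lon 80°, lat -80°.
Square 7, 5: +7·2° lon, +5·1° lat → SW at lon 94°, lat -75°.
Cell spans 2° lon × 1° lat. Centre is SW corner plus half of each.
latitude -74.50, longitude 95.00.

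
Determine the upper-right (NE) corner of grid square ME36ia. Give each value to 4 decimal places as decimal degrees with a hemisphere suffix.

43.9583° S, 66.7500° E

Field M=12, E=4: +12·20° lon, +4·10° lat → SW at lon 60°, lat -50°.
Square 3, 6: +3·2° lon, +6·1° lat → SW at lon 66°, lat -44°.
Subsquare i=8, a=0: +8·0.0833333° lon, +0·0.0416667° lat → SW at lon 66.6667°, lat -44°.
Cell spans 0.0833333° lon × 0.0416667° lat. NE corner is SW corner plus one full cell.
latitude 43.9583° S, longitude 66.7500° E.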